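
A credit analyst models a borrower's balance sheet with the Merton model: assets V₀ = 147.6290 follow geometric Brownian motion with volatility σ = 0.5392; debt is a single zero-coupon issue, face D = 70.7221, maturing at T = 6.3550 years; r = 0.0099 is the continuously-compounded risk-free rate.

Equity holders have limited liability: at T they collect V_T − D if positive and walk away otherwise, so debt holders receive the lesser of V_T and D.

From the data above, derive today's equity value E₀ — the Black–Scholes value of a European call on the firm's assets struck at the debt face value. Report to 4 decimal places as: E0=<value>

E0=101.7220

Apply the equity-as-call identities (strike 70.7221, horizon 6.3550 years):
d₁ = [ln(V₀/D) + (r + σ²/2)T] / (σ√T)
   = [ln(147.6290/70.7221) + (0.0099 + 0.5·0.5392²)·6.3550] / (0.5392·√6.3550)
   = [0.735944 + 0.986730] / 1.359276 = 1.267347
d₂ = d₁ − σ√T = 1.267347 − 1.359276 = -0.091929
N(d₁) = 0.897484,  N(d₂) = 0.463377,  e^(−rT) = 0.939024
E₀ = V₀·N(d₁) − D·e^(−rT)·N(d₂)
   = 147.6290·0.897484 − 70.7221·0.939024·0.463377 = 101.721965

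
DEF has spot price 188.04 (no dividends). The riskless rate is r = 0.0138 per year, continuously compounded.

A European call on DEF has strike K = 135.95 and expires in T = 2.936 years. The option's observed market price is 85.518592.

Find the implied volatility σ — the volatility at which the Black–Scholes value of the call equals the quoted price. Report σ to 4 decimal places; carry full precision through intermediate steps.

At σ = 0.4952 the Black–Scholes value reproduces the quote:
σ√T = 0.4952·√2.936 = 0.848513
d₁ = (ln(S/K) + (r+σ²/2)T) / (σ√T) = (ln(188.04/135.95) + (0.0138+0.4952²/2)·2.936) / 0.848513 = (0.324368 + 0.400504) / 0.848513 = 0.854284
d₂ = d₁ − σ√T = 0.854284 − 0.848513 = 0.005771
e^{−rT} = 0.960293
N(d₁) = 0.803526,  N(d₂) = 0.502302
V = S·N(d₁) − K·e^{−rT}·N(d₂) = 151.095087 − 65.576495 = 85.518592 (the observed quote) — the price is monotone increasing in volatility, hence this σ is the only solution

sigma = 0.4952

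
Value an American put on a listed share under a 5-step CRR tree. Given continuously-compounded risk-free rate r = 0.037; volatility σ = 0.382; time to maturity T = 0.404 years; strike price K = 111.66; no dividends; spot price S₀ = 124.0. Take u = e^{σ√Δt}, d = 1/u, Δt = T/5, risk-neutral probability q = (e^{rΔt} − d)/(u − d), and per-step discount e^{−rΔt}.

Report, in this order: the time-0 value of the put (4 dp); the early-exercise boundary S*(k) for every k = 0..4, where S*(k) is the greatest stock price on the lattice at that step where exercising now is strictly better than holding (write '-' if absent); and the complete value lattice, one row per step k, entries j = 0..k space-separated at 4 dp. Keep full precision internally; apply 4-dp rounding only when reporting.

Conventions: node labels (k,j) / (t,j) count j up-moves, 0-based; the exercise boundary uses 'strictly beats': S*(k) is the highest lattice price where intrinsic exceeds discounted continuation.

price = 5.3629
boundary = - - - 89.5258 99.7944
tree:
5.3629
8.8923 1.6728
14.3260 3.2150 0.0562
22.1342 6.1773 0.1098 0.0000
31.3461 11.8656 0.2146 0.0000 0.0000
39.6102 22.1342 0.4193 0.0000 0.0000 0.0000

Δt=0.08080, u=1.11470, d=0.89710, q=0.48664, disc=e^(-rΔt)=0.99701
k=5 terminal: V=max(K-S,0) → 39.6102 22.1342 0.4193 0.0000 0.0000 0.0000
k=4: j=0 S=80.3139 intr=31.3461 cont=31.0128 V=31.3461[EX]; j=1 S=99.7944 intr=11.8656 cont=11.5323 V=11.8656[EX]; j=2 S=124.0000 intr=0.0000 cont=0.2146 V=0.2146[hold]; j=3 S=154.0768 intr=0.0000 cont=0.0000 V=0.0000[hold]; j=4 S=191.4489 intr=0.0000 cont=0.0000 V=0.0000[hold]  S*(4)=99.7944
k=3: j=0 S=89.5258 intr=22.1342 cont=21.8009 V=22.1342[EX]; j=1 S=111.2407 intr=0.4193 cont=6.1773 V=6.1773[hold]; j=2 S=138.2227 intr=0.0000 cont=0.1098 V=0.1098[hold]; j=3 S=171.7493 intr=0.0000 cont=0.0000 V=0.0000[hold]  S*(3)=89.5258
k=2: j=0 S=99.7944 intr=11.8656 cont=14.3260 V=14.3260[hold]; j=1 S=124.0000 intr=0.0000 cont=3.2150 V=3.2150[hold]; j=2 S=154.0768 intr=0.0000 cont=0.0562 V=0.0562[hold]  S*(2)=-
k=1: j=0 S=111.2407 intr=0.4193 cont=8.8923 V=8.8923[hold]; j=1 S=138.2227 intr=0.0000 cont=1.6728 V=1.6728[hold]  S*(1)=-
k=0: j=0 S=124.0000 intr=0.0000 cont=5.3629 V=5.3629[hold]  S*(0)=-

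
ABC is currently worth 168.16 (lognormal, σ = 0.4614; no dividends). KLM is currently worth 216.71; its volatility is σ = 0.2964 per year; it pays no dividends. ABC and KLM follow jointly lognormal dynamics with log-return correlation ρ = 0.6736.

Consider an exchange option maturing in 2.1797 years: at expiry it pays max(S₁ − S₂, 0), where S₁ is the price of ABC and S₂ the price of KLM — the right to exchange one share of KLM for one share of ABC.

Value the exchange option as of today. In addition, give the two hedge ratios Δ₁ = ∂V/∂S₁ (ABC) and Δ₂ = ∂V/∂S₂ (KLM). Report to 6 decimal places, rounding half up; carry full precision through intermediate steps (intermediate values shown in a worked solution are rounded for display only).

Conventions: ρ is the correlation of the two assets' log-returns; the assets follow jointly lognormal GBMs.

σ_eff = √(σ₁² + σ₂² − 2ρσ₁σ₂) = √(0.4614² + 0.2964² − 2·0.6736·0.4614·0.2964) = 0.341323
d₁ = (ln(S₁/S₂) + (q₂ − q₁ + σ_eff²/2)T) / (σ_eff√T) = (ln(168.16/216.71) + (0.0 − 0.0 + 0.058251)·2.1797) / 0.503922 = -0.251379
d₂ = d₁ − σ_eff√T = -0.251379 − 0.503922 = -0.755301
N(d₁) = 0.400761,  N(d₂) = 0.225034
V = S₁·e^{−q₁T}·N(d₁) − S₂·e^{−q₂T}·N(d₂) = 67.391926 − 48.767168 = 18.624758
Key observation: r never enters — measured in units of KLM, the claim is a call on S₁/S₂ struck at 1, so only the dividend yields and σ_eff matter.
Δ₁ = e^{−q₁T}·N(d₁) = 0.400761;  Δ₂ = −e^{−q₂T}·N(d₂) = -0.225034

exchange price = 18.624758
Δ1 = 0.400761
Δ2 = -0.225034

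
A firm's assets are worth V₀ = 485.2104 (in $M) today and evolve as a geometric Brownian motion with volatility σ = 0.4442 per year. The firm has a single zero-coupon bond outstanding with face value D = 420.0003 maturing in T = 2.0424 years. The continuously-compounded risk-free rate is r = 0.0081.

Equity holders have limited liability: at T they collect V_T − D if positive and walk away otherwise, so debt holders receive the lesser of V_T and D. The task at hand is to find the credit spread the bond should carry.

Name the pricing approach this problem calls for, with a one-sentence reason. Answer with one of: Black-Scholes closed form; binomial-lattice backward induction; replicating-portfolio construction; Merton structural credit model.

framework: Merton structural credit model

Key observation: a levered firm with one bullet debt due at 2.0424 years is the canonical structural-credit setup: equity is a call on the firm's assets struck at the face value.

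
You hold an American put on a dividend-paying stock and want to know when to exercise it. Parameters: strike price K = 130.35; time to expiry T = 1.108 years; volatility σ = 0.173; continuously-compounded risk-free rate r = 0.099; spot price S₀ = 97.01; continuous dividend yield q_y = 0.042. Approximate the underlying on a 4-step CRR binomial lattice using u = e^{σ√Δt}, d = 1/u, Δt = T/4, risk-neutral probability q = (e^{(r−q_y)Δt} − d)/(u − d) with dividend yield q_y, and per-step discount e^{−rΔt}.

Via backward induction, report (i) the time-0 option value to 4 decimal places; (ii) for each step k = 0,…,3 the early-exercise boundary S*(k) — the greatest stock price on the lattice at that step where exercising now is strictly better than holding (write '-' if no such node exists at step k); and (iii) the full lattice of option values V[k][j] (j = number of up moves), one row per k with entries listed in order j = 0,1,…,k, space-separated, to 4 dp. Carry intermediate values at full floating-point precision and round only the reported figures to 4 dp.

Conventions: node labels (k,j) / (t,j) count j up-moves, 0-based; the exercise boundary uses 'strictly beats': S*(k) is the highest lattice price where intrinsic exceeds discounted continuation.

Δt=0.27700, u=1.09533, d=0.91297, q=0.56452, disc=e^(-rΔt)=0.97295
k=4 terminal: V=max(K-S,0) → 62.9524 49.4906 33.3400 13.9635 0.0000
k=3: j=0 S=73.8223 intr=56.5277 cont=53.8556 V=56.5277[EX]; j=1 S=88.5673 intr=41.7827 cont=39.2811 V=41.7827[EX]; j=2 S=106.2575 intr=24.0925 cont=21.7955 V=24.0925[EX]; j=3 S=127.4811 intr=2.8689 cont=5.9163 V=5.9163[hold]  S*(3)=106.2575
k=2: j=0 S=80.8594 intr=49.4906 cont=46.8999 V=49.4906[EX]; j=1 S=97.0100 intr=33.3400 cont=30.9361 V=33.3400[EX]; j=2 S=116.3865 intr=13.9635 cont=13.4574 V=13.9635[EX]  S*(2)=116.3865
k=1: j=0 S=88.5673 intr=41.7827 cont=39.2811 V=41.7827[EX]; j=1 S=106.2575 intr=24.0925 cont=21.7955 V=24.0925[EX]  S*(1)=106.2575
k=0: j=0 S=97.0100 intr=33.3400 cont=30.9361 V=33.3400[EX]  S*(0)=97.0100

price = 33.3400
boundary = 97.0100 106.2575 116.3865 106.2575
tree:
33.3400
41.7827 24.0925
49.4906 33.3400 13.9635
56.5277 41.7827 24.0925 5.9163
62.9524 49.4906 33.3400 13.9635 0.0000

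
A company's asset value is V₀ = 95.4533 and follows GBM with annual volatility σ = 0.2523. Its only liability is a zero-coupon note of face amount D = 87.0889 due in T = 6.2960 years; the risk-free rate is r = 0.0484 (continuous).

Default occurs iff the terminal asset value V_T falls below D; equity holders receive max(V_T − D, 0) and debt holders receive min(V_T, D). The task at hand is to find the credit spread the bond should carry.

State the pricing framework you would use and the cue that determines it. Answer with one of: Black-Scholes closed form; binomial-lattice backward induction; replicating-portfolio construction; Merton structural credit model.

framework: Merton structural credit model

Key observation: the question is about default risk generated by asset-value dynamics against a debt face of 87.0889 — the structural framework prices exactly that.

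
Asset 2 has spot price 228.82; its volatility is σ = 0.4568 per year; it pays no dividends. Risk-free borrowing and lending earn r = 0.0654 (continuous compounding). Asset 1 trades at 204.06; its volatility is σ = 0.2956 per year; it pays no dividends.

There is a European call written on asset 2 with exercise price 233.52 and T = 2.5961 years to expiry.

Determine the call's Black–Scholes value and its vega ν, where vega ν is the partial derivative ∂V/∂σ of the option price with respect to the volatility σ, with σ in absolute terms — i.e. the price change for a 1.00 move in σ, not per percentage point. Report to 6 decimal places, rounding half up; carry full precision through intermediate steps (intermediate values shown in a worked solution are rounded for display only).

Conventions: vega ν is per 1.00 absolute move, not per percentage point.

price = 78.221472
ν = 124.953919

σ√T = 0.4568·√2.5961 = 0.736015
d₁ = (ln(S/K) + (r+σ²/2)T) / (σ√T) = (ln(228.82/233.52) + (0.0654+0.4568²/2)·2.5961) / 0.736015 = (-0.020332 + 0.440644) / 0.736015 = 0.571064
d₂ = d₁ − σ√T = 0.571064 − 0.736015 = -0.164951
e^{−rT} = 0.843846
N(d₁) = 0.716022,  N(d₂) = 0.434491
Call price V = S·N(d₁) − K·e^{−rT}·N(d₂) = 163.840155 − 85.618683 = 78.221472
φ(d₁) = (1/√(2π))·e^{−d₁²/2} = 0.338918
ν = S·φ(d₁)·√T = 124.953919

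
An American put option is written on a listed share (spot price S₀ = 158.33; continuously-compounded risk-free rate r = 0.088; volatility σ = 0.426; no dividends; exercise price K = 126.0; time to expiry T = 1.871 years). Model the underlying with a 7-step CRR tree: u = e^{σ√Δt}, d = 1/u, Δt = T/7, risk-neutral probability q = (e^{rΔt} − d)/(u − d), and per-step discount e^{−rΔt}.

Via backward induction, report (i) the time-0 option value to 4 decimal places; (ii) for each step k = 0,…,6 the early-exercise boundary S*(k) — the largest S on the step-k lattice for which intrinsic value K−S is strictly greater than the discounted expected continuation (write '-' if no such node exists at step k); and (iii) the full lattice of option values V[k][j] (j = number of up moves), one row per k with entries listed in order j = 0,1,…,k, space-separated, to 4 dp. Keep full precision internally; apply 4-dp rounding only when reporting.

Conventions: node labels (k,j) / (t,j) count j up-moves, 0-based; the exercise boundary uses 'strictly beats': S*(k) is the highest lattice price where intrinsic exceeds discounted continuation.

price = 11.8587
boundary = - - - 81.7740 65.6094 81.7740 101.9212
tree:
11.8587
19.0108 5.2369
29.5565 9.3198 1.3834
44.2260 16.2243 2.8257 0.0000
60.3906 27.3956 5.7716 0.0000 0.0000
73.3599 44.2260 11.7887 0.0000 0.0000 0.0000
83.7655 60.3906 24.0788 0.0000 0.0000 0.0000 0.0000
92.1142 73.3599 44.2260 0.0000 0.0000 0.0000 0.0000 0.0000

params: Δt=0.26729 u=1.24638 d=0.80233 q=0.49876 e^(-rΔt)=0.97675
t_7 payoffs: 92.1142 73.3599 44.2260 0.0000 0.0000 0.0000 0.0000 0.0000
t_6: node(6,0) S=42.2345 payoff=83.7655 vs cont=80.8364 → 83.7655 [stop]  node(6,1) S=65.6094 payoff=60.3906 vs cont=57.4615 → 60.3906 [stop]  node(6,2) S=101.9212 payoff=24.0788 vs cont=21.6526 → 24.0788 [stop]  node(6,3) S=158.3300 payoff=0.0000 vs cont=0.0000 → 0.0000 [wait]  node(6,4) S=245.9585 payoff=0.0000 vs cont=0.0000 → 0.0000 [wait]  node(6,5) S=382.0854 payoff=0.0000 vs cont=0.0000 → 0.0000 [wait]  node(6,6) S=593.5523 payoff=0.0000 vs cont=0.0000 → 0.0000 [wait]  ⇒ S*(6)=101.9212
t_5: node(5,0) S=52.6401 payoff=73.3599 vs cont=70.4308 → 73.3599 [stop]  node(5,1) S=81.7740 payoff=44.2260 vs cont=41.2969 → 44.2260 [stop]  node(5,2) S=127.0322 payoff=0.0000 vs cont=11.7887 → 11.7887 [wait]  node(5,3) S=197.3388 payoff=0.0000 vs cont=0.0000 → 0.0000 [wait]  node(5,4) S=306.5569 payoff=0.0000 vs cont=0.0000 → 0.0000 [wait]  node(5,5) S=476.2223 payoff=0.0000 vs cont=0.0000 → 0.0000 [wait]  ⇒ S*(5)=81.7740
t_4: node(4,0) S=65.6094 payoff=60.3906 vs cont=57.4615 → 60.3906 [stop]  node(4,1) S=101.9212 payoff=24.0788 vs cont=27.3956 → 27.3956 [wait]  node(4,2) S=158.3300 payoff=0.0000 vs cont=5.7716 → 5.7716 [wait]  node(4,3) S=245.9585 payoff=0.0000 vs cont=0.0000 → 0.0000 [wait]  node(4,4) S=382.0854 payoff=0.0000 vs cont=0.0000 → 0.0000 [wait]  ⇒ S*(4)=65.6094
t_3: node(3,0) S=81.7740 payoff=44.2260 vs cont=42.9127 → 44.2260 [stop]  node(3,1) S=127.0322 payoff=0.0000 vs cont=16.2243 → 16.2243 [wait]  node(3,2) S=197.3388 payoff=0.0000 vs cont=2.8257 → 2.8257 [wait]  node(3,3) S=306.5569 payoff=0.0000 vs cont=0.0000 → 0.0000 [wait]  ⇒ S*(3)=81.7740
t_2: node(2,0) S=101.9212 payoff=24.0788 vs cont=29.5565 → 29.5565 [wait]  node(2,1) S=158.3300 payoff=0.0000 vs cont=9.3198 → 9.3198 [wait]  node(2,2) S=245.9585 payoff=0.0000 vs cont=1.3834 → 1.3834 [wait]  ⇒ S*(2)=-
t_1: node(1,0) S=127.0322 payoff=0.0000 vs cont=19.0108 → 19.0108 [wait]  node(1,1) S=197.3388 payoff=0.0000 vs cont=5.2369 → 5.2369 [wait]  ⇒ S*(1)=-
t_0: node(0,0) S=158.3300 payoff=0.0000 vs cont=11.8587 → 11.8587 [wait]  ⇒ S*(0)=-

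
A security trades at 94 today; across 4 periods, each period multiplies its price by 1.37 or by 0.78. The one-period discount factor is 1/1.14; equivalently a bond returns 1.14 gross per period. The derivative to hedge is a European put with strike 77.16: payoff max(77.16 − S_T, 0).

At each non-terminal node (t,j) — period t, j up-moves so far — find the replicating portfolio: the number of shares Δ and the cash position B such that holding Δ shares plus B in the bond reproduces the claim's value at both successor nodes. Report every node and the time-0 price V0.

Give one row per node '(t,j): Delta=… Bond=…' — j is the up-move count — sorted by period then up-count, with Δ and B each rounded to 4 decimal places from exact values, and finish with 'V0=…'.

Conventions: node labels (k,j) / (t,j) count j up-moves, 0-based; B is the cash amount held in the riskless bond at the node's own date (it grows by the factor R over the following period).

(0,0): Delta=-0.0733 Bond=8.8437
(1,0): Delta=-0.2069 Bond=19.8795
(1,1): Delta=-0.0247 Bond=3.8221
(2,0): Delta=-0.5213 Bond=40.6398
(2,1): Delta=-0.0926 Bond=11.1772
(2,2): Delta=0.0000 Bond=0.0000
(3,0): Delta=-1.0000 Bond=67.6842
(3,1): Delta=-0.3471 Bond=32.6861
(3,2): Delta=0.0000 Bond=0.0000
(3,3): Delta=0.0000 Bond=0.0000
V0=1.9531

Arbitrage-free pricing uses the up-move probability p* = (R−d)/(u−d) = 0.6102, discounting each step at R = 1.14.
Terminal payoffs: V(4,0)=42.3658, V(4,1)=16.0472, V(4,2)=0.0000, V(4,3)=0.0000, V(4,4)=0.0000
Node (3,0) S=44.6079: V=(p*·16.0472+(1−p*)·42.3658)/1.14=23.0763; Δ=(16.0472−42.3658)/(61.1128−34.7942)=-1.0000; B=V−Δ·S=67.6842
Node (3,1) S=78.3498: V=(p*·0.0000+(1−p*)·16.0472)/1.14=5.4874; Δ=(0.0000−16.0472)/(107.3392−61.1128)=-0.3471; B=V−Δ·S=32.6861
Node (3,2) S=137.6143: V=(p*·0.0000+(1−p*)·0.0000)/1.14=0.0000; Δ=(0.0000−0.0000)/(188.5316−107.3392)=0.0000; B=V−Δ·S=0.0000
Node (3,3) S=241.7072: V=(p*·0.0000+(1−p*)·0.0000)/1.14=0.0000; Δ=(0.0000−0.0000)/(331.1388−188.5316)=0.0000; B=V−Δ·S=0.0000
Node (2,0) S=57.1896: V=(p*·5.4874+(1−p*)·23.0763)/1.14=10.8282; Δ=(5.4874−23.0763)/(78.3498−44.6079)=-0.5213; B=V−Δ·S=40.6398
Node (2,1) S=100.4484: V=(p*·0.0000+(1−p*)·5.4874)/1.14=1.8765; Δ=(0.0000−5.4874)/(137.6143−78.3498)=-0.0926; B=V−Δ·S=11.1772
Node (2,2) S=176.4286: V=(p*·0.0000+(1−p*)·0.0000)/1.14=0.0000; Δ=(0.0000−0.0000)/(241.7072−137.6143)=0.0000; B=V−Δ·S=0.0000
Node (1,0) S=73.3200: V=(p*·1.8765+(1−p*)·10.8282)/1.14=4.7071; Δ=(1.8765−10.8282)/(100.4484−57.1896)=-0.2069; B=V−Δ·S=19.8795
Node (1,1) S=128.7800: V=(p*·0.0000+(1−p*)·1.8765)/1.14=0.6417; Δ=(0.0000−1.8765)/(176.4286−100.4484)=-0.0247; B=V−Δ·S=3.8221
Node (0,0) S=94.0000: V=(p*·0.6417+(1−p*)·4.7071)/1.14=1.9531; Δ=(0.6417−4.7071)/(128.7800−73.3200)=-0.0733; B=V−Δ·S=8.8437
As a check, the time-0 holding Δ(0,0)·S0 + B(0,0) comes to 1.9531 — exactly V0.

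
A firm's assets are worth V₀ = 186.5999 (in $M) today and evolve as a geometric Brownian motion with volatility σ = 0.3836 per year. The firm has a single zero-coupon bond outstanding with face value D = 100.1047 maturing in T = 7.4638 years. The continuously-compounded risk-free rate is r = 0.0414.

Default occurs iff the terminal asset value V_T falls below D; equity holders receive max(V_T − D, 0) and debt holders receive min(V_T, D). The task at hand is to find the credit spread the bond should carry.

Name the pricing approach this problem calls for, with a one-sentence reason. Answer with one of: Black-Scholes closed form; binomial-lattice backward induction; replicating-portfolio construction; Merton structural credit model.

framework: Merton structural credit model

Key observation: the data describe a firm's assets (V₀ = 186.5999, GBM) and a single zero-coupon debt of face 100.1047, so credit quantities follow from equity-as-call in the structural model.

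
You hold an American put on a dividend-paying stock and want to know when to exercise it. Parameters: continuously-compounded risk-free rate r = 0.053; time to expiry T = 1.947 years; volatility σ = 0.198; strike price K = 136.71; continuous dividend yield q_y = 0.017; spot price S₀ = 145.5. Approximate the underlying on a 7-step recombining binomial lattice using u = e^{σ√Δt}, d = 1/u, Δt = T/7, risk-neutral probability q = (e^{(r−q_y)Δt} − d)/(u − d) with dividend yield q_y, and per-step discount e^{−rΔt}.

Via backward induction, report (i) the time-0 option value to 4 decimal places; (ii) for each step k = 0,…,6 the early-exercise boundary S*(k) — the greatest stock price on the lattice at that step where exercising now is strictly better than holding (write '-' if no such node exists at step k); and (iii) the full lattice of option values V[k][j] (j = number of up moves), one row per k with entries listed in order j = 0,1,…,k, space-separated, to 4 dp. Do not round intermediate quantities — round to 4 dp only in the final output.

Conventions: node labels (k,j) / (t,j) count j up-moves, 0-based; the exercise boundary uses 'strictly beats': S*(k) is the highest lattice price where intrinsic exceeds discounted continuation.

params: Δt=0.27814 u=1.11007 d=0.90084 q=0.52202 e^(-rΔt)=0.98537
t_7 payoffs: 66.6599 50.3903 30.3420 5.6373 0.0000 0.0000 0.0000 0.0000
t_6: node(6,0) S=77.7605 payoff=58.9495 vs cont=57.3158 → 58.9495 [stop]  node(6,1) S=95.8209 payoff=40.8891 vs cont=39.3405 → 40.8891 [stop]  node(6,2) S=118.0760 payoff=18.6340 vs cont=17.1904 → 18.6340 [stop]  node(6,3) S=145.5000 payoff=0.0000 vs cont=2.6551 → 2.6551 [wait]  node(6,4) S=179.2934 payoff=0.0000 vs cont=0.0000 → 0.0000 [wait]  node(6,5) S=220.9355 payoff=0.0000 vs cont=0.0000 → 0.0000 [wait]  node(6,6) S=272.2494 payoff=0.0000 vs cont=0.0000 → 0.0000 [wait]  ⇒ S*(6)=118.0760
t_5: node(5,0) S=86.3197 payoff=50.3903 vs cont=48.7970 → 50.3903 [stop]  node(5,1) S=106.3680 payoff=30.3420 vs cont=28.8432 → 30.3420 [stop]  node(5,2) S=131.0727 payoff=5.6373 vs cont=10.1421 → 10.1421 [wait]  node(5,3) S=161.5153 payoff=0.0000 vs cont=1.2505 → 1.2505 [wait]  node(5,4) S=199.0283 payoff=0.0000 vs cont=0.0000 → 0.0000 [wait]  node(5,5) S=245.2541 payoff=0.0000 vs cont=0.0000 → 0.0000 [wait]  ⇒ S*(5)=106.3680
t_4: node(4,0) S=95.8209 payoff=40.8891 vs cont=39.3405 → 40.8891 [stop]  node(4,1) S=118.0760 payoff=18.6340 vs cont=19.5076 → 19.5076 [wait]  node(4,2) S=145.5000 payoff=0.0000 vs cont=5.4201 → 5.4201 [wait]  node(4,3) S=179.2934 payoff=0.0000 vs cont=0.5890 → 0.5890 [wait]  node(4,4) S=220.9355 payoff=0.0000 vs cont=0.0000 → 0.0000 [wait]  ⇒ S*(4)=95.8209
t_3: node(3,0) S=106.3680 payoff=30.3420 vs cont=29.2926 → 30.3420 [stop]  node(3,1) S=131.0727 payoff=5.6373 vs cont=11.9759 → 11.9759 [wait]  node(3,2) S=161.5153 payoff=0.0000 vs cont=2.8558 → 2.8558 [wait]  node(3,3) S=199.0283 payoff=0.0000 vs cont=0.2774 → 0.2774 [wait]  ⇒ S*(3)=106.3680
t_2: node(2,0) S=118.0760 payoff=18.6340 vs cont=20.4509 → 20.4509 [wait]  node(2,1) S=145.5000 payoff=0.0000 vs cont=7.1094 → 7.1094 [wait]  node(2,2) S=179.2934 payoff=0.0000 vs cont=1.4877 → 1.4877 [wait]  ⇒ S*(2)=-
t_1: node(1,0) S=131.0727 payoff=5.6373 vs cont=13.2891 → 13.2891 [wait]  node(1,1) S=161.5153 payoff=0.0000 vs cont=4.1137 → 4.1137 [wait]  ⇒ S*(1)=-
t_0: node(0,0) S=145.5000 payoff=0.0000 vs cont=8.3750 → 8.3750 [wait]  ⇒ S*(0)=-

price = 8.3750
boundary = - - - 106.3680 95.8209 106.3680 118.0760
tree:
8.3750
13.2891 4.1137
20.4509 7.1094 1.4877
30.3420 11.9759 2.8558 0.2774
40.8891 19.5076 5.4201 0.5890 0.0000
50.3903 30.3420 10.1421 1.2505 0.0000 0.0000
58.9495 40.8891 18.6340 2.6551 0.0000 0.0000 0.0000
66.6599 50.3903 30.3420 5.6373 0.0000 0.0000 0.0000 0.0000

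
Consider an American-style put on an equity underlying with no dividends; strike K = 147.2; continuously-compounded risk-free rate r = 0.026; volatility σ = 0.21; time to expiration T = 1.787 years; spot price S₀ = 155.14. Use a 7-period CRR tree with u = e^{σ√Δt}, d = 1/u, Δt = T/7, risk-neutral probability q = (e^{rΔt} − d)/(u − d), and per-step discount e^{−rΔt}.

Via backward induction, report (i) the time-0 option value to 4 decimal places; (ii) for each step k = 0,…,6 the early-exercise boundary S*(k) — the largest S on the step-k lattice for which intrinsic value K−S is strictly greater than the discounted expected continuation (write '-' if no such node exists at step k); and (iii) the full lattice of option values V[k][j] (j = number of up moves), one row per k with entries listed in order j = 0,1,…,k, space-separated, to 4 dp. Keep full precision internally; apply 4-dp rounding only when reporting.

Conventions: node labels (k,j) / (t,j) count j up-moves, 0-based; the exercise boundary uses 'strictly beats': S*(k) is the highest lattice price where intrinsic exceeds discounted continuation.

price = 11.0710
boundary = - - - 112.8450 101.4850 112.8450 125.4766
tree:
11.0710
16.7025 5.6932
24.4147 9.3579 2.1736
34.3550 14.9863 3.9604 0.4495
45.7150 23.2078 7.1196 0.9138 0.0000
55.9314 34.3550 12.5797 1.8578 0.0000 0.0000
65.1193 45.7150 21.7234 3.7767 0.0000 0.0000 0.0000
73.3823 55.9314 34.3550 7.6778 0.0000 0.0000 0.0000 0.0000

Δt=0.25529, u=1.11194, d=0.89933, q=0.50482, disc=e^(-rΔt)=0.99338
k=7 terminal: V=max(K-S,0) → 73.3823 55.9314 34.3550 7.6778 0.0000 0.0000 0.0000 0.0000
k=6: j=0 S=82.0807 intr=65.1193 cont=64.1455 V=65.1193[EX]; j=1 S=101.4850 intr=45.7150 cont=44.7412 V=45.7150[EX]; j=2 S=125.4766 intr=21.7234 cont=20.7496 V=21.7234[EX]; j=3 S=155.1400 intr=0.0000 cont=3.7767 V=3.7767[hold]; j=4 S=191.8160 intr=0.0000 cont=0.0000 V=0.0000[hold]; j=5 S=237.1623 intr=0.0000 cont=0.0000 V=0.0000[hold]; j=6 S=293.2288 intr=0.0000 cont=0.0000 V=0.0000[hold]  S*(6)=125.4766
k=5: j=0 S=91.2686 intr=55.9314 cont=54.9576 V=55.9314[EX]; j=1 S=112.8450 intr=34.3550 cont=33.3812 V=34.3550[EX]; j=2 S=139.5222 intr=7.6778 cont=12.5797 V=12.5797[hold]; j=3 S=172.5060 intr=0.0000 cont=1.8578 V=1.8578[hold]; j=4 S=213.2874 intr=0.0000 cont=0.0000 V=0.0000[hold]; j=5 S=263.7097 intr=0.0000 cont=0.0000 V=0.0000[hold]  S*(5)=112.8450
k=4: j=0 S=101.4850 intr=45.7150 cont=44.7412 V=45.7150[EX]; j=1 S=125.4766 intr=21.7234 cont=23.2078 V=23.2078[hold]; j=2 S=155.1400 intr=0.0000 cont=7.1196 V=7.1196[hold]; j=3 S=191.8160 intr=0.0000 cont=0.9138 V=0.9138[hold]; j=4 S=237.1623 intr=0.0000 cont=0.0000 V=0.0000[hold]  S*(4)=101.4850
k=3: j=0 S=112.8450 intr=34.3550 cont=34.1256 V=34.3550[EX]; j=1 S=139.5222 intr=7.6778 cont=14.9863 V=14.9863[hold]; j=2 S=172.5060 intr=0.0000 cont=3.9604 V=3.9604[hold]; j=3 S=213.2874 intr=0.0000 cont=0.4495 V=0.4495[hold]  S*(3)=112.8450
k=2: j=0 S=125.4766 intr=21.7234 cont=24.4147 V=24.4147[hold]; j=1 S=155.1400 intr=0.0000 cont=9.3579 V=9.3579[hold]; j=2 S=191.8160 intr=0.0000 cont=2.1736 V=2.1736[hold]  S*(2)=-
k=1: j=0 S=139.5222 intr=7.6778 cont=16.7025 V=16.7025[hold]; j=1 S=172.5060 intr=0.0000 cont=5.6932 V=5.6932[hold]  S*(1)=-
k=0: j=0 S=155.1400 intr=0.0000 cont=11.0710 V=11.0710[hold]  S*(0)=-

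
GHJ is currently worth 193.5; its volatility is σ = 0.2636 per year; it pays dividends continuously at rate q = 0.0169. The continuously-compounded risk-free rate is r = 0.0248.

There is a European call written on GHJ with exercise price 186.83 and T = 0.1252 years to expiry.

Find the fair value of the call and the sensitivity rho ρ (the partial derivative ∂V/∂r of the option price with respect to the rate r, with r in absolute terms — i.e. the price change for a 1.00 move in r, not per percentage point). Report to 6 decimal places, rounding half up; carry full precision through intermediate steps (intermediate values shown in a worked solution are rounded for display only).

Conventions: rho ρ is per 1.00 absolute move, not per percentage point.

σ√T = 0.2636·√0.1252 = 0.093271
d₁ = (ln(S/K) + (r−q+σ²/2)T) / (σ√T) = (ln(193.5/186.83) + (0.0248−0.0169+0.2636²/2)·0.1252) / 0.093271 = (0.035078 + 0.005339) / 0.093271 = 0.433330
d₂ = d₁ − σ√T = 0.433330 − 0.093271 = 0.340059
e^{−rT} = 0.996900
e^{−qT} = 0.997886
N(d₁) = 0.667613,  N(d₂) = 0.633094
Call price V = S·e^{−qT}·N(d₁) − K·e^{−rT}·N(d₂) = 128.909989 − 117.914262 = 10.995727
ρ = K·T·e^{−rT}·N(d₂) = 14.762866

price = 10.995727
ρ = 14.762866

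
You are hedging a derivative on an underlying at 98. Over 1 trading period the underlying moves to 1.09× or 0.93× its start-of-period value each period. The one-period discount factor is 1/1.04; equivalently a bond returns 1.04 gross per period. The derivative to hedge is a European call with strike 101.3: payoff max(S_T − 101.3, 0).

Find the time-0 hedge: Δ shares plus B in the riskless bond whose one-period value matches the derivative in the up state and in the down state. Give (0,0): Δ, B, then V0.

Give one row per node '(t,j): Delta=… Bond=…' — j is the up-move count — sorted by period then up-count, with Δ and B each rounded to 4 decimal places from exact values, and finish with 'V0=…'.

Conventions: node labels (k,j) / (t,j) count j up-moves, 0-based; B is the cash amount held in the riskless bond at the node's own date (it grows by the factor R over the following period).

Arbitrage-free pricing uses the up-move probability p* = (R−d)/(u−d) = 0.6875, discounting each step at R = 1.04.
Payoffs at expiry: V(1,0)=0.0000, V(1,1)=5.5200
Node (0,0) S=98.0000: V=(p*·5.5200+(1−p*)·0.0000)/1.04=3.6490; Δ=(5.5200−0.0000)/(106.8200−91.1400)=0.3520; B=V−Δ·S=-30.8510
As a check, the time-0 holding Δ(0,0)·S0 + B(0,0) comes to 3.6490 — exactly V0.

(0,0): Delta=0.3520 Bond=-30.8510
V0=3.6490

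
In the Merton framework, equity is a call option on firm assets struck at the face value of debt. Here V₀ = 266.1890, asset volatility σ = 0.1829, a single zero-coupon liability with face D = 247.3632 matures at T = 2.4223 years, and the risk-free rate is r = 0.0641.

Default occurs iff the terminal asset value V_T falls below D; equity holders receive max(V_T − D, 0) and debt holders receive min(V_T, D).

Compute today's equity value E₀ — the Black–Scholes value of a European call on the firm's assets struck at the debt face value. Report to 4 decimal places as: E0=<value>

E0=62.4323

Work the structural quantities from V₀ = 266.1890 against face 247.3632:
d₁ = [ln(V₀/D) + (r + σ²/2)T] / (σ√T)
   = [ln(266.1890/247.3632) + (0.0641 + 0.5·0.1829²)·2.4223] / (0.1829·√2.4223)
   = [0.073349 + 0.195785] / 0.284661 = 0.945456
d₂ = d₁ − σ√T = 0.945456 − 0.284661 = 0.660795
N(d₁) = 0.827787,  N(d₂) = 0.745628,  e^(−rT) = 0.856184
E₀ = V₀·N(d₁) − D·e^(−rT)·N(d₂)
   = 266.1890·0.827787 − 247.3632·0.856184·0.745628 = 62.432284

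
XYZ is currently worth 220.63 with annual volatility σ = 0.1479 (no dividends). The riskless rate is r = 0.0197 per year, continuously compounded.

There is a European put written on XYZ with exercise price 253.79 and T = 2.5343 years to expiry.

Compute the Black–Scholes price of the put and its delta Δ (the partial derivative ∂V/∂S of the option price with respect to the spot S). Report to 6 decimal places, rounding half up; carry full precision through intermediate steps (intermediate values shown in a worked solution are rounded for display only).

σ√T = 0.1479·√2.5343 = 0.235449
d₁ = (ln(S/K) + (r+σ²/2)T) / (σ√T) = (ln(220.63/253.79) + (0.0197+0.1479²/2)·2.5343) / 0.235449 = (-0.140020 + 0.077644) / 0.235449 = -0.264924
d₂ = d₁ − σ√T = -0.264924 − 0.235449 = -0.500373
e^{−rT} = 0.951300
N(−d₁) = 0.604466,  N(−d₂) = 0.691594
Put price V = K·e^{−rT}·N(−d₂) − S·N(−d₁) = 166.971831 − 133.363353 = 33.608478
Δ = −N(−d₁) = -0.604466

price = 33.608478
Δ = -0.604466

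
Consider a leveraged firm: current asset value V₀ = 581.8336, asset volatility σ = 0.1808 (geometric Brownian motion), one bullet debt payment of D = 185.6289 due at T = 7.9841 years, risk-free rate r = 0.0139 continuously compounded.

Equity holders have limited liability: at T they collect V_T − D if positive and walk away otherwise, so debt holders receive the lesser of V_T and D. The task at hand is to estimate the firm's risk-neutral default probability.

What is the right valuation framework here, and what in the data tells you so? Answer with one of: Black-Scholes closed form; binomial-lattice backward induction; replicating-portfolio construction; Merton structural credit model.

framework: Merton structural credit model

Key observation: the question is about default risk generated by asset-value dynamics against a debt face of 185.6289 — the structural framework prices exactly that.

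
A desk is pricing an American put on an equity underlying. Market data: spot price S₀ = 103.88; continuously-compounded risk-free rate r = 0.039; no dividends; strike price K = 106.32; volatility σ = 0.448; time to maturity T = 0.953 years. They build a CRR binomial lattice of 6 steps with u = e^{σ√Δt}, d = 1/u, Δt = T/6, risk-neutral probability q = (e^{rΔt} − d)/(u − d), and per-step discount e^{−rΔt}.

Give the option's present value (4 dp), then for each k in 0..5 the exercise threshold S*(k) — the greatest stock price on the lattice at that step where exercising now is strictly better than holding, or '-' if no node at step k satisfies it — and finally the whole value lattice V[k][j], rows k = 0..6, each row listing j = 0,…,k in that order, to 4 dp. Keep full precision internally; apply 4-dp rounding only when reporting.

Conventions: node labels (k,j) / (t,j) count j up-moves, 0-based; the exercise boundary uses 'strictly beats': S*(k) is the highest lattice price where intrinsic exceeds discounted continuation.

Δt=0.15883, u=1.19548, d=0.83649, q=0.47279, disc=e^(-rΔt)=0.99382
k=6 terminal: V=max(K-S,0) → 70.7336 55.4611 33.6342 2.4400 0.0000 0.0000 0.0000
k=5: j=0 S=42.5427 intr=63.7773 cont=63.1207 V=63.7773[EX]; j=1 S=60.8006 intr=45.5194 cont=44.8628 V=45.5194[EX]; j=2 S=86.8942 intr=19.4258 cont=18.7693 V=19.4258[EX]; j=3 S=124.1862 intr=0.0000 cont=1.2784 V=1.2784[hold]; j=4 S=177.4826 intr=0.0000 cont=0.0000 V=0.0000[hold]; j=5 S=253.6521 intr=0.0000 cont=0.0000 V=0.0000[hold]  S*(5)=86.8942
k=4: j=0 S=50.8589 intr=55.4611 cont=54.8046 V=55.4611[EX]; j=1 S=72.6858 intr=33.6342 cont=32.9777 V=33.6342[EX]; j=2 S=103.8800 intr=2.4400 cont=10.7789 V=10.7789[hold]; j=3 S=148.4617 intr=0.0000 cont=0.6698 V=0.6698[hold]; j=4 S=212.1765 intr=0.0000 cont=0.0000 V=0.0000[hold]  S*(4)=72.6858
k=3: j=0 S=60.8006 intr=45.5194 cont=44.8628 V=45.5194[EX]; j=1 S=86.8942 intr=19.4258 cont=22.6875 V=22.6875[hold]; j=2 S=124.1862 intr=0.0000 cont=5.9624 V=5.9624[hold]; j=3 S=177.4826 intr=0.0000 cont=0.3510 V=0.3510[hold]  S*(3)=60.8006
k=2: j=0 S=72.6858 intr=33.6342 cont=34.5102 V=34.5102[hold]; j=1 S=103.8800 intr=2.4400 cont=14.6888 V=14.6888[hold]; j=2 S=148.4617 intr=0.0000 cont=3.2889 V=3.2889[hold]  S*(2)=-
k=1: j=0 S=86.8942 intr=19.4258 cont=24.9836 V=24.9836[hold]; j=1 S=124.1862 intr=0.0000 cont=9.2416 V=9.2416[hold]  S*(1)=-
k=0: j=0 S=103.8800 intr=2.4400 cont=17.4326 V=17.4326[hold]  S*(0)=-

price = 17.4326
boundary = - - - 60.8006 72.6858 86.8942
tree:
17.4326
24.9836 9.2416
34.5102 14.6888 3.2889
45.5194 22.6875 5.9624 0.3510
55.4611 33.6342 10.7789 0.6698 0.0000
63.7773 45.5194 19.4258 1.2784 0.0000 0.0000
70.7336 55.4611 33.6342 2.4400 0.0000 0.0000 0.0000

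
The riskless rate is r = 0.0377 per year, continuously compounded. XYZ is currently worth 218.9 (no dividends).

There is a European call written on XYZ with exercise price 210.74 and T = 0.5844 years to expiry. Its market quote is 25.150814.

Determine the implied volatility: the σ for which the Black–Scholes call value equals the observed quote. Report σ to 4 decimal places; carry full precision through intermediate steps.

At σ = 0.2793 the Black–Scholes value reproduces the quote:
σ√T = 0.2793·√0.5844 = 0.213514
d₁ = (ln(S/K) + (r+σ²/2)T) / (σ√T) = (ln(218.9/210.74) + (0.0377+0.2793²/2)·0.5844) / 0.213514 = (0.037990 + 0.044826) / 0.213514 = 0.387871
d₂ = d₁ − σ√T = 0.387871 − 0.213514 = 0.174357
e^{−rT} = 0.978209
N(d₁) = 0.650944,  N(d₂) = 0.569208
V = S·N(d₁) − K·e^{−rT}·N(d₂) = 142.491693 − 117.340879 = 25.150814 (the quoted price), and the Black–Scholes price is strictly increasing in σ, so σ is unique

sigma = 0.2793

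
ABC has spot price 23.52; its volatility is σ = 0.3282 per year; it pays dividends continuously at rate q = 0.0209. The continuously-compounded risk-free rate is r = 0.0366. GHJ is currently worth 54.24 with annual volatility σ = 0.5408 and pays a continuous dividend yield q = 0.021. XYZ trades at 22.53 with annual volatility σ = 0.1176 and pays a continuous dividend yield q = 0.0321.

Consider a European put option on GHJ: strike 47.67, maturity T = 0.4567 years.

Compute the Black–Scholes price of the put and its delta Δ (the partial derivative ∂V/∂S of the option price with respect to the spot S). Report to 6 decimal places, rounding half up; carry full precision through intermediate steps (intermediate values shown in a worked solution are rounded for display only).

price = 4.366593
Δ = -0.286509

σ√T = 0.5408·√0.4567 = 0.365470
d₁ = (ln(S/K) + (r−q+σ²/2)T) / (σ√T) = (ln(54.24/47.67) + (0.0366−0.021+0.5408²/2)·0.4567) / 0.365470 = (0.129116 + 0.073909) / 0.365470 = 0.555518
d₂ = d₁ − σ√T = 0.555518 − 0.365470 = 0.190047
e^{−rT} = 0.983424
e^{−qT} = 0.990455
N(−d₁) = 0.289270,  N(−d₂) = 0.424636
Put price V = K·e^{−rT}·N(−d₂) − S·e^{−qT}·N(−d₁) = 19.906859 − 15.540266 = 4.366593
Δ = −e^{−qT}·N(−d₁) = -0.286509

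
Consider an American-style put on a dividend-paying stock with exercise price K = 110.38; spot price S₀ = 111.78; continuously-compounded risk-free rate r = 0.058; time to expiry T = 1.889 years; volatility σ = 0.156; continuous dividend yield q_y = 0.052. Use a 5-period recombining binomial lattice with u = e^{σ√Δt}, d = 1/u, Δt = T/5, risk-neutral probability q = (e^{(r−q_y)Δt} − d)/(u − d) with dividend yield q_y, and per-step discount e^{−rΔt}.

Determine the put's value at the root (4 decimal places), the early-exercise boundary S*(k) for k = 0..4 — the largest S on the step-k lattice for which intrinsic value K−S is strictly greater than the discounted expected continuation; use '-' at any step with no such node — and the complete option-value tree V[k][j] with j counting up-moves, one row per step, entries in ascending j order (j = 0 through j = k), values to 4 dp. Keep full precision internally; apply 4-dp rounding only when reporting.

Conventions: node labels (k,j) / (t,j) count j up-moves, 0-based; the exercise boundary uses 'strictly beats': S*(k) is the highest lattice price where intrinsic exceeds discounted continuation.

price = 8.1159
boundary = - - - 83.8370 92.2738
tree:
8.1159
12.5154 3.8659
18.6357 6.6590 1.1094
26.5430 11.1812 2.2142 0.0000
34.2084 18.1062 4.4193 0.0000 0.0000
41.1730 26.5430 8.8203 0.0000 0.0000 0.0000

Δt=0.37780  u=1.10063  d=0.90857  q=0.48786  discount=0.97833
step 5 (expiry): payoffs max(K−S,0) = 41.1730 26.5430 8.8203 0.0000 0.0000 0.0000
step 4: (k=4,j=0): S=76.1716, K−S=34.2084, hold=33.2979 ⇒ V=34.2084 exercise | (k=4,j=1): S=92.2738, K−S=18.1062, hold=17.5089 ⇒ V=18.1062 exercise | (k=4,j=2): S=111.7800, K−S=0.0000, hold=4.4193 ⇒ V=4.4193 continue | (k=4,j=3): S=135.4097, K−S=0.0000, hold=0.0000 ⇒ V=0.0000 continue | (k=4,j=4): S=164.0345, K−S=0.0000, hold=0.0000 ⇒ V=0.0000 continue  boundary S*=92.2738
step 3: (k=3,j=0): S=83.8370, K−S=26.5430, hold=25.7816 ⇒ V=26.5430 exercise | (k=3,j=1): S=101.5597, K−S=8.8203, hold=11.1812 ⇒ V=11.1812 continue | (k=3,j=2): S=123.0288, K−S=0.0000, hold=2.2142 ⇒ V=2.2142 continue | (k=3,j=3): S=149.0364, K−S=0.0000, hold=0.0000 ⇒ V=0.0000 continue  boundary S*=83.8370
step 2: (k=2,j=0): S=92.2738, K−S=18.1062, hold=18.6357 ⇒ V=18.6357 continue | (k=2,j=1): S=111.7800, K−S=0.0000, hold=6.6590 ⇒ V=6.6590 continue | (k=2,j=2): S=135.4097, K−S=0.0000, hold=1.1094 ⇒ V=1.1094 continue  boundary S*=-
step 1: (k=1,j=0): S=101.5597, K−S=8.8203, hold=12.5154 ⇒ V=12.5154 continue | (k=1,j=1): S=123.0288, K−S=0.0000, hold=3.8659 ⇒ V=3.8659 continue  boundary S*=-
step 0: (k=0,j=0): S=111.7800, K−S=0.0000, hold=8.1159 ⇒ V=8.1159 continue  boundary S*=-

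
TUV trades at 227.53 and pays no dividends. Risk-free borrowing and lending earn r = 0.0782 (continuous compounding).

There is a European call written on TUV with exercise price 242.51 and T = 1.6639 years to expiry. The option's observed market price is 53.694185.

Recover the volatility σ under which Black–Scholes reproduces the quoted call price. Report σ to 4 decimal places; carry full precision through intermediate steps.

sigma = 0.4110

At σ = 0.4110 the Black–Scholes value reproduces the quote:
σ√T = 0.411·√1.6639 = 0.530158
d₁ = (ln(S/K) + (r+σ²/2)T) / (σ√T) = (ln(227.53/242.51) + (0.0782+0.411²/2)·1.6639) / 0.530158 = (-0.063761 + 0.270651) / 0.530158 = 0.390242
d₂ = d₁ − σ√T = 0.390242 − 0.530158 = -0.139916
e^{−rT} = 0.877993
N(d₁) = 0.651821,  N(d₂) = 0.444363
V = S·N(d₁) − K·e^{−rT}·N(d₂) = 148.308874 − 94.614689 = 53.694185 (the observed quote) — the price is monotone increasing in volatility, hence this σ is the only solution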